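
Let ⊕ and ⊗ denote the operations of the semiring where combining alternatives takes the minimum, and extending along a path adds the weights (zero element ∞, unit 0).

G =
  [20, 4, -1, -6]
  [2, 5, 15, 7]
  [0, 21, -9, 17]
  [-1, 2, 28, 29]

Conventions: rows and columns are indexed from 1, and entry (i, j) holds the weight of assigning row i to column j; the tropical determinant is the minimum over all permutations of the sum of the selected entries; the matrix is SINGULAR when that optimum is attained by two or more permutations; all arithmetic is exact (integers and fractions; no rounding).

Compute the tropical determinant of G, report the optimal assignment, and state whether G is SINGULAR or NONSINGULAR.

σ = (1, 2, 3, 4): 20 + 5 + (-9) + 29 = 45
σ = (1, 2, 4, 3): 20 + 5 + 17 + 28 = 70
σ = (1, 3, 2, 4): 20 + 15 + 21 + 29 = 85
σ = (1, 3, 4, 2): 20 + 15 + 17 + 2 = 54
σ = (1, 4, 2, 3): 20 + 7 + 21 + 28 = 76
σ = (1, 4, 3, 2): 20 + 7 + (-9) + 2 = 20
σ = (2, 1, 3, 4): 4 + 2 + (-9) + 29 = 26
σ = (2, 1, 4, 3): 4 + 2 + 17 + 28 = 51
σ = (2, 3, 1, 4): 4 + 15 + 0 + 29 = 48
σ = (2, 3, 4, 1): 4 + 15 + 17 + (-1) = 35
σ = (2, 4, 1, 3): 4 + 7 + 0 + 28 = 39
σ = (2, 4, 3, 1): 4 + 7 + (-9) + (-1) = 1
σ = (3, 1, 2, 4): (-1) + 2 + 21 + 29 = 51
σ = (3, 1, 4, 2): (-1) + 2 + 17 + 2 = 20
σ = (3, 2, 1, 4): (-1) + 5 + 0 + 29 = 33
σ = (3, 2, 4, 1): (-1) + 5 + 17 + (-1) = 20
σ = (3, 4, 1, 2): (-1) + 7 + 0 + 2 = 8
σ = (3, 4, 2, 1): (-1) + 7 + 21 + (-1) = 26
σ = (4, 1, 2, 3): (-6) + 2 + 21 + 28 = 45
σ = (4, 1, 3, 2): (-6) + 2 + (-9) + 2 = -11
σ = (4, 2, 1, 3): (-6) + 5 + 0 + 28 = 27
σ = (4, 2, 3, 1): (-6) + 5 + (-9) + (-1) = -11
σ = (4, 3, 1, 2): (-6) + 15 + 0 + 2 = 11
σ = (4, 3, 2, 1): (-6) + 15 + 21 + (-1) = 29
Optimal value attained by: σ = (4, 1, 3, 2).
Answer: det⊕(G) = -11; verdict: SINGULAR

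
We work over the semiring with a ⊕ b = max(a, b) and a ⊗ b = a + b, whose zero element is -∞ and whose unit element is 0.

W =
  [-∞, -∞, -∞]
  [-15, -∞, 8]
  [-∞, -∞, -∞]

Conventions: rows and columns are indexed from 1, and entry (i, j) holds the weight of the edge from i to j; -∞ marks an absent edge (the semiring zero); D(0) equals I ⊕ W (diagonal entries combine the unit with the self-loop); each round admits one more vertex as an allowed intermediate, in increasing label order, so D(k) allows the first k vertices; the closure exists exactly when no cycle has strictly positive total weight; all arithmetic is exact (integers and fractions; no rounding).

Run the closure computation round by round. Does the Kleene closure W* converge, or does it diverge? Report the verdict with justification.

D(0):
  [0, -∞, -∞]
  [-15, 0, 8]
  [-∞, -∞, 0]
D(1):
  [0, -∞, -∞]
  [-15, 0, 8]
  [-∞, -∞, 0]
D(2):
  [0, -∞, -∞]
  [-15, 0, 8]
  [-∞, -∞, 0]
D(3):
  [0, -∞, -∞]
  [-15, 0, 8]
  [-∞, -∞, 0]
Key observation: every diagonal entry stays at the unit through all rounds, so no improving cycle exists.
Answer: CONVERGES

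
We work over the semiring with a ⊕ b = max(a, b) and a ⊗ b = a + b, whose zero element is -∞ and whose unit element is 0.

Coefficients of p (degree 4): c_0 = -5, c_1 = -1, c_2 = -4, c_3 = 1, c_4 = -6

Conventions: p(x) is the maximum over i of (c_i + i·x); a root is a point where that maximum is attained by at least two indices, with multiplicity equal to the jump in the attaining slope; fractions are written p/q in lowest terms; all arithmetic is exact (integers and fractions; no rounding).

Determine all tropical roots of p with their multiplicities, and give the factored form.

hull edge (i=0, c=-5) to (i=1, c=-1): slope 4, span 1
hull edge (i=1, c=-1) to (i=3, c=1): slope 1, span 2
hull edge (i=3, c=1) to (i=4, c=-6): slope -7, span 1
Factored form: p(x) = -6 ⊗ (x ⊕ (-4)) ⊗ (x ⊕ (-1)) ⊗ (x ⊕ (-1)) ⊗ (x ⊕ 7)
Answer: roots = -4 (mult 1), -1 (mult 2), 7 (mult 1)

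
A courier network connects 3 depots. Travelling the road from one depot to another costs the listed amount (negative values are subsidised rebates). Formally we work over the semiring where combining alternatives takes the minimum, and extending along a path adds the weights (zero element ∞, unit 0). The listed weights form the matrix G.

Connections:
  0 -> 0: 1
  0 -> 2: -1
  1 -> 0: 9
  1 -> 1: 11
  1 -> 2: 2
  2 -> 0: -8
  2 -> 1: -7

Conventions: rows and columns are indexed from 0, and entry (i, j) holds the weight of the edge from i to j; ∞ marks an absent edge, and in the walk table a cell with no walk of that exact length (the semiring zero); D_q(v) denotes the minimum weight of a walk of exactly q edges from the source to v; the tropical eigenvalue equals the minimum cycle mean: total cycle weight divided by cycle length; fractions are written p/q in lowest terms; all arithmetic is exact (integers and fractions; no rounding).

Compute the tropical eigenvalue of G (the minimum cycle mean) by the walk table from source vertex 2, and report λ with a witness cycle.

q=0: [∞, ∞, 0]
q=1: [-8, -7, ∞]
q=2: [-7, 4, -9]
q=3: [-17, -16, -8]
Optimal cycle mean attained by: cycle 0->2->0, total (-1) + (-8), length 2.
Answer: λ = -9/2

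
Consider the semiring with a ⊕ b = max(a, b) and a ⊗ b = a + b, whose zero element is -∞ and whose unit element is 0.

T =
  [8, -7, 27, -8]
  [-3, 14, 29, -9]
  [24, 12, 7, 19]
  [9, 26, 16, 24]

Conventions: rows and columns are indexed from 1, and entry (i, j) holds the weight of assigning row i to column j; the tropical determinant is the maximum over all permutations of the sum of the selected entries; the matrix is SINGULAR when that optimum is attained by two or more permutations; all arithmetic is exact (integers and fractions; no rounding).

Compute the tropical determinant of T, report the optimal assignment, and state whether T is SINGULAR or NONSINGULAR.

σ = (1, 2, 3, 4): 8 + 14 + 7 + 24 = 53
σ = (1, 2, 4, 3): 8 + 14 + 19 + 16 = 57
σ = (1, 3, 2, 4): 8 + 29 + 12 + 24 = 73
σ = (1, 3, 4, 2): 8 + 29 + 19 + 26 = 82
σ = (1, 4, 2, 3): 8 + (-9) + 12 + 16 = 27
σ = (1, 4, 3, 2): 8 + (-9) + 7 + 26 = 32
σ = (2, 1, 3, 4): (-7) + (-3) + 7 + 24 = 21
σ = (2, 1, 4, 3): (-7) + (-3) + 19 + 16 = 25
σ = (2, 3, 1, 4): (-7) + 29 + 24 + 24 = 70
σ = (2, 3, 4, 1): (-7) + 29 + 19 + 9 = 50
σ = (2, 4, 1, 3): (-7) + (-9) + 24 + 16 = 24
σ = (2, 4, 3, 1): (-7) + (-9) + 7 + 9 = 0
σ = (3, 1, 2, 4): 27 + (-3) + 12 + 24 = 60
σ = (3, 1, 4, 2): 27 + (-3) + 19 + 26 = 69
σ = (3, 2, 1, 4): 27 + 14 + 24 + 24 = 89
σ = (3, 2, 4, 1): 27 + 14 + 19 + 9 = 69
σ = (3, 4, 1, 2): 27 + (-9) + 24 + 26 = 68
σ = (3, 4, 2, 1): 27 + (-9) + 12 + 9 = 39
σ = (4, 1, 2, 3): (-8) + (-3) + 12 + 16 = 17
σ = (4, 1, 3, 2): (-8) + (-3) + 7 + 26 = 22
σ = (4, 2, 1, 3): (-8) + 14 + 24 + 16 = 46
σ = (4, 2, 3, 1): (-8) + 14 + 7 + 9 = 22
σ = (4, 3, 1, 2): (-8) + 29 + 24 + 26 = 71
σ = (4, 3, 2, 1): (-8) + 29 + 12 + 9 = 42
Optimal value attained by: σ = (3, 2, 1, 4).
Answer: det⊕(T) = 89; verdict: NONSINGULAR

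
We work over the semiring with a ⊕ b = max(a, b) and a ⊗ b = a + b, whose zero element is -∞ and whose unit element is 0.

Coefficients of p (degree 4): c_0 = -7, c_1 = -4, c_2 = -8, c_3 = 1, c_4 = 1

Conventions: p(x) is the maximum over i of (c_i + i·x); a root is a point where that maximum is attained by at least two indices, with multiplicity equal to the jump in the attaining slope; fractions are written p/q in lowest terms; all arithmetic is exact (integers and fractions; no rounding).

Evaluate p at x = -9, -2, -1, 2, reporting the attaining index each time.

p(-9) = max(-7+0·(-9)=-7, -4+1·(-9)=-13, -8+2·(-9)=-26, 1+3·(-9)=-26, 1+4·(-9)=-35) = -7 (attained by i=0)
p(-2) = max(-7+0·(-2)=-7, -4+1·(-2)=-6, -8+2·(-2)=-12, 1+3·(-2)=-5, 1+4·(-2)=-7) = -5 (attained by i=3)
p(-1) = max(-7+0·(-1)=-7, -4+1·(-1)=-5, -8+2·(-1)=-10, 1+3·(-1)=-2, 1+4·(-1)=-3) = -2 (attained by i=3)
p(2) = max(-7+0·2=-7, -4+1·2=-2, -8+2·2=-4, 1+3·2=7, 1+4·2=9) = 9 (attained by i=4)
Answer: p(-9) = -7; p(-2) = -5; p(-1) = -2; p(2) = 9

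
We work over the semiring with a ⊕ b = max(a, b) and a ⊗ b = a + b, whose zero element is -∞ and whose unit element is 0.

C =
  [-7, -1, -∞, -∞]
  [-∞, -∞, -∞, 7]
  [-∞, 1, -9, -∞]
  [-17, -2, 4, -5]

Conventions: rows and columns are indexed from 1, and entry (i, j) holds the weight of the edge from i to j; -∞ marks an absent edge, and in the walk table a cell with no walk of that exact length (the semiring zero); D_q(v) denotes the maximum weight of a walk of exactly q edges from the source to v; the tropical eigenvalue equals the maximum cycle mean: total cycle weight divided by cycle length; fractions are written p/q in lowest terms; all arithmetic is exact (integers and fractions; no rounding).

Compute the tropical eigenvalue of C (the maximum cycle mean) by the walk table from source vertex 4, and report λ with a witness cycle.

q=0: [-∞, -∞, -∞, 0]
q=1: [-17, -2, 4, -5]
q=2: [-22, 5, -1, 5]
q=3: [-12, 3, 9, 12]
q=4: [-5, 10, 16, 10]
Optimal cycle mean attained by: cycle 2->4->3->2, total 7 + 4 + 1, length 3.
Answer: λ = 4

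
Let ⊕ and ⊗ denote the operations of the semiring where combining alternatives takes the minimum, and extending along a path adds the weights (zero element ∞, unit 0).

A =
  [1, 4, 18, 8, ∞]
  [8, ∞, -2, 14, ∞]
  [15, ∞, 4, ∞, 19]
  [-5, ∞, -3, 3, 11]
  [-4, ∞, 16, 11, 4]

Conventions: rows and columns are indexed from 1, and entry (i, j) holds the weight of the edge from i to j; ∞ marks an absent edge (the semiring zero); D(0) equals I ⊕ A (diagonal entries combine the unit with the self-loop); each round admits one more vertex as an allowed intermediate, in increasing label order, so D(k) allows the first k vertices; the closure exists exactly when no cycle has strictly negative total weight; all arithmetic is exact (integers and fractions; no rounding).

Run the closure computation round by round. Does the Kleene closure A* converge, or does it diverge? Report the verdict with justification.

D(0):
  [0, 4, 18, 8, ∞]
  [8, 0, -2, 14, ∞]
  [15, ∞, 0, ∞, 19]
  [-5, ∞, -3, 0, 11]
  [-4, ∞, 16, 11, 0]
D(1):
  [0, 4, 18, 8, ∞]
  [8, 0, -2, 14, ∞]
  [15, 19, 0, 23, 19]
  [-5, -1, -3, 0, 11]
  [-4, 0, 14, 4, 0]
D(2):
  [0, 4, 2, 8, ∞]
  [8, 0, -2, 14, ∞]
  [15, 19, 0, 23, 19]
  [-5, -1, -3, 0, 11]
  [-4, 0, -2, 4, 0]
D(3):
  [0, 4, 2, 8, 21]
  [8, 0, -2, 14, 17]
  [15, 19, 0, 23, 19]
  [-5, -1, -3, 0, 11]
  [-4, 0, -2, 4, 0]
D(4):
  [0, 4, 2, 8, 19]
  [8, 0, -2, 14, 17]
  [15, 19, 0, 23, 19]
  [-5, -1, -3, 0, 11]
  [-4, 0, -2, 4, 0]
D(5):
  [0, 4, 2, 8, 19]
  [8, 0, -2, 14, 17]
  [15, 19, 0, 23, 19]
  [-5, -1, -3, 0, 11]
  [-4, 0, -2, 4, 0]
Key observation: every diagonal entry stays at the unit through all rounds, so no improving cycle exists.
Answer: CONVERGES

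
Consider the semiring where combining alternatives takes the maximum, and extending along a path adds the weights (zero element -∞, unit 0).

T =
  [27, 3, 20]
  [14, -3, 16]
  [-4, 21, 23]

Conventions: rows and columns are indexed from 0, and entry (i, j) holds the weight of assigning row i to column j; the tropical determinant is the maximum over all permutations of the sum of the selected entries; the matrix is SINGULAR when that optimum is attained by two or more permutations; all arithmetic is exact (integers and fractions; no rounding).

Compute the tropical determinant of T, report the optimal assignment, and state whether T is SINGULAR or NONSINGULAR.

σ = (0, 1, 2): 27 + (-3) + 23 = 47
σ = (0, 2, 1): 27 + 16 + 21 = 64
σ = (1, 0, 2): 3 + 14 + 23 = 40
σ = (1, 2, 0): 3 + 16 + (-4) = 15
σ = (2, 0, 1): 20 + 14 + 21 = 55
σ = (2, 1, 0): 20 + (-3) + (-4) = 13
Optimal value attained by: σ = (0, 2, 1).
Answer: det⊕(T) = 64; verdict: NONSINGULAR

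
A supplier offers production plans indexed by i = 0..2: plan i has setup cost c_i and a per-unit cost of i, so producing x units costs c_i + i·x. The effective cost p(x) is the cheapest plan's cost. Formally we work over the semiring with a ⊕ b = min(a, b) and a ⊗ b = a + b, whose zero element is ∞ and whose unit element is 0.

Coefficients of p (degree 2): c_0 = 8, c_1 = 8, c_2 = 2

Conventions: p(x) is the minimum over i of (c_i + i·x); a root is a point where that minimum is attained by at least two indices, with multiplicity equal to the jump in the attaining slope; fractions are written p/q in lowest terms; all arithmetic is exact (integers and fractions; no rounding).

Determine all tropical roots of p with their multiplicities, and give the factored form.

hull edge (i=0, c=8) to (i=2, c=2): slope -3, span 2
Factored form: p(x) = 2 ⊗ (x ⊕ 3) ⊗ (x ⊕ 3)
Answer: roots = 3 (mult 2)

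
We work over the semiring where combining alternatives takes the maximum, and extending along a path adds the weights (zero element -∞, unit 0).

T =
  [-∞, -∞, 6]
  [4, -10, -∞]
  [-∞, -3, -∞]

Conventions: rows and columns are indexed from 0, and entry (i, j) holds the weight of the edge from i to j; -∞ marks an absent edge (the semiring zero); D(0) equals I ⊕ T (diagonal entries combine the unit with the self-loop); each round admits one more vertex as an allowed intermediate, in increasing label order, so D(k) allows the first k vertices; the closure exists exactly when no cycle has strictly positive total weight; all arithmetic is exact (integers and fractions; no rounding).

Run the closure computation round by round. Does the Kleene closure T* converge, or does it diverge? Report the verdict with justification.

D(0):
  [0, -∞, 6]
  [4, 0, -∞]
  [-∞, -3, 0]
D(1):
  [0, -∞, 6]
  [4, 0, 10]
  [-∞, -3, 0]
Detection: at round 2, diagonal entry (2, 2) turns strictly positive.
Key observation: the cycle 2->1->0->2 has total weight (-3) + 4 + 6, which is strictly positive.
Answer: DIVERGES — positive cycle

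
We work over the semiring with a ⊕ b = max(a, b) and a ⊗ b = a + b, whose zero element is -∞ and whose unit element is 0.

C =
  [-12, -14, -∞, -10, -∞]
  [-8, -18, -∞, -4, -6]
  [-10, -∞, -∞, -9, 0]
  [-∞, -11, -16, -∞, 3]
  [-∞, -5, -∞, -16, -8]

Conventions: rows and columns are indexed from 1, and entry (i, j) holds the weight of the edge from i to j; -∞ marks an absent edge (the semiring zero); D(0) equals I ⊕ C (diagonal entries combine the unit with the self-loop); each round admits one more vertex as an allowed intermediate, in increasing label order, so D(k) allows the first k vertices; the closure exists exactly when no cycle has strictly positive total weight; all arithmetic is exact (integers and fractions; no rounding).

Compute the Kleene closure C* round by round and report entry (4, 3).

D(0):
  [0, -14, -∞, -10, -∞]
  [-8, 0, -∞, -4, -6]
  [-10, -∞, 0, -9, 0]
  [-∞, -11, -16, 0, 3]
  [-∞, -5, -∞, -16, 0]
D(1):
  [0, -14, -∞, -10, -∞]
  [-8, 0, -∞, -4, -6]
  [-10, -24, 0, -9, 0]
  [-∞, -11, -16, 0, 3]
  [-∞, -5, -∞, -16, 0]
D(2):
  [0, -14, -∞, -10, -20]
  [-8, 0, -∞, -4, -6]
  [-10, -24, 0, -9, 0]
  [-19, -11, -16, 0, 3]
  [-13, -5, -∞, -9, 0]
D(3):
  [0, -14, -∞, -10, -20]
  [-8, 0, -∞, -4, -6]
  [-10, -24, 0, -9, 0]
  [-19, -11, -16, 0, 3]
  [-13, -5, -∞, -9, 0]
D(4):
  [0, -14, -26, -10, -7]
  [-8, 0, -20, -4, -1]
  [-10, -20, 0, -9, 0]
  [-19, -11, -16, 0, 3]
  [-13, -5, -25, -9, 0]
D(5):
  [0, -12, -26, -10, -7]
  [-8, 0, -20, -4, -1]
  [-10, -5, 0, -9, 0]
  [-10, -2, -16, 0, 3]
  [-13, -5, -25, -9, 0]
Answer: C*[4][3] = -16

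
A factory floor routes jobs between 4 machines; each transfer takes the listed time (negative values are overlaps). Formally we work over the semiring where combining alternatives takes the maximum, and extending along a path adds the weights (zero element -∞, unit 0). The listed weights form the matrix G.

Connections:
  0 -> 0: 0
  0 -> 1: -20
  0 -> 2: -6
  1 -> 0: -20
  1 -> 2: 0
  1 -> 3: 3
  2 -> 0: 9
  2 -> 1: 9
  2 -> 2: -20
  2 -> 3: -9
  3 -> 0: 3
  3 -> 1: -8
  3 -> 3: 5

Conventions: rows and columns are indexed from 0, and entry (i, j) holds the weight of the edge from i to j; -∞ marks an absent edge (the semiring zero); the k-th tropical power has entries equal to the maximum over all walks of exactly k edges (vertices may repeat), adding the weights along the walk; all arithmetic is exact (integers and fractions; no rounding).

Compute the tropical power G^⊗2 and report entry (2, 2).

G^⊗2:
  [3, 3, -6, -15]
  [9, 9, -20, 8]
  [9, -11, 9, 12]
  [8, -3, -3, 10]
Key observation: the optimum is the walk 2->1->2, with weight 9 + 0 = 9.
Optimal value attained by: walk 2->1->2.
Answer: (G^⊗2)[2][2] = 9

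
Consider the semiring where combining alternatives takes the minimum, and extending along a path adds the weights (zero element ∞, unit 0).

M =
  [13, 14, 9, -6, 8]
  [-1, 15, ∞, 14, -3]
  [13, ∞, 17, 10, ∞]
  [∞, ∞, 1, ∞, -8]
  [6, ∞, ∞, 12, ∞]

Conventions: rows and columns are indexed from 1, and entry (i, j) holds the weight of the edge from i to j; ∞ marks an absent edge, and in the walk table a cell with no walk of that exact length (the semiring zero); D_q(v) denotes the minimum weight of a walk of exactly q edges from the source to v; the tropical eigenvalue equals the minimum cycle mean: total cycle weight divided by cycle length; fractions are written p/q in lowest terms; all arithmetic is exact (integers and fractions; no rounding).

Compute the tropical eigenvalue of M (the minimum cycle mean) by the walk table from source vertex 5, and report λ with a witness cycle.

q=0: [∞, ∞, ∞, ∞, 0]
q=1: [6, ∞, ∞, 12, ∞]
q=2: [19, 20, 13, 0, 4]
q=3: [10, 33, 1, 13, -8]
q=4: [-2, 24, 14, 4, 5]
q=5: [11, 12, 5, -8, -4]
Optimal cycle mean attained by: cycle 1->4->5->1, total (-6) + (-8) + 6, length 3.
Answer: λ = -8/3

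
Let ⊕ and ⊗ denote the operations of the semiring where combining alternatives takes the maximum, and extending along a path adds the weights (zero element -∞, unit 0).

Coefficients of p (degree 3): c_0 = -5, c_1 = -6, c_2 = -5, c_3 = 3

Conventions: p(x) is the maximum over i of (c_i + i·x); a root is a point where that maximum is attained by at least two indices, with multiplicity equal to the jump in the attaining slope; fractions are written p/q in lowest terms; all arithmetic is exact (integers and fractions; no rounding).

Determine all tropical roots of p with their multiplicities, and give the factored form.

hull edge (i=0, c=-5) to (i=3, c=3): slope 8/3, span 3
Factored form: p(x) = 3 ⊗ (x ⊕ (-8/3)) ⊗ (x ⊕ (-8/3)) ⊗ (x ⊕ (-8/3))
Answer: roots = -8/3 (mult 3)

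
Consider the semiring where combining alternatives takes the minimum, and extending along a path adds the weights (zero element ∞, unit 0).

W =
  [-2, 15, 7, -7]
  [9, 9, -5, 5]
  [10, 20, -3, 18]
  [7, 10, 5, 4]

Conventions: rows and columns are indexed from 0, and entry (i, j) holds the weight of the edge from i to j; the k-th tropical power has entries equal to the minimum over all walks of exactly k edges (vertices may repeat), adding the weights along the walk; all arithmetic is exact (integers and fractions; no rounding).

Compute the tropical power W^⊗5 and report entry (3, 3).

W^⊗2:
  [-4, 3, -2, -9]
  [5, 15, -8, 2]
  [7, 17, -6, 3]
  [5, 14, 2, 0]
W^⊗3:
  [-6, 1, -5, -11]
  [2, 12, -11, -2]
  [4, 13, -9, 0]
  [3, 10, -1, -2]
W^⊗4:
  [-8, -1, -8, -13]
  [-1, 8, -14, -5]
  [1, 10, -12, -3]
  [1, 8, -4, -4]
W^⊗5:
  [-10, -3, -11, -15]
  [-4, 5, -17, -8]
  [-2, 7, -15, -6]
  [-1, 6, -7, -6]
Key observation: the optimum is the walk 3->0->0->0->0->3, with weight 7 + (-2) + (-2) + (-2) + (-7) = -6.
Optimal value attained by: walk 3->0->0->0->0->3.
Answer: (W^⊗5)[3][3] = -6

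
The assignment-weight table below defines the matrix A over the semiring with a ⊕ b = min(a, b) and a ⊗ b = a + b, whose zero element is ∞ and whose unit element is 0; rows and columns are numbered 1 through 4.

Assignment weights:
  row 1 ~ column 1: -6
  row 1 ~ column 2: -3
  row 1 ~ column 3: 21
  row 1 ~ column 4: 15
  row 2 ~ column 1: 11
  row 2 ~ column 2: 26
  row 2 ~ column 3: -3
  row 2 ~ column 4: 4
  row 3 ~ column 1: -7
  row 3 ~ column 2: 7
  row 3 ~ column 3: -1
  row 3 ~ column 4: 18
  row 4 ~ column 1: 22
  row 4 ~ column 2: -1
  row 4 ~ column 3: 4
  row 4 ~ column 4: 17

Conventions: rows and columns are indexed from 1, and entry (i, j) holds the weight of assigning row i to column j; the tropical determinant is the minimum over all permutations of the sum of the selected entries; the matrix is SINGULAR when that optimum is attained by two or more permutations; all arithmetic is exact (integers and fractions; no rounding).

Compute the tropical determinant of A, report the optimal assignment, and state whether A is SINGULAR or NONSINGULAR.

σ = (1, 2, 3, 4): (-6) + 26 + (-1) + 17 = 36
σ = (1, 2, 4, 3): (-6) + 26 + 18 + 4 = 42
σ = (1, 3, 2, 4): (-6) + (-3) + 7 + 17 = 15
σ = (1, 3, 4, 2): (-6) + (-3) + 18 + (-1) = 8
σ = (1, 4, 2, 3): (-6) + 4 + 7 + 4 = 9
σ = (1, 4, 3, 2): (-6) + 4 + (-1) + (-1) = -4
σ = (2, 1, 3, 4): (-3) + 11 + (-1) + 17 = 24
σ = (2, 1, 4, 3): (-3) + 11 + 18 + 4 = 30
σ = (2, 3, 1, 4): (-3) + (-3) + (-7) + 17 = 4
σ = (2, 3, 4, 1): (-3) + (-3) + 18 + 22 = 34
σ = (2, 4, 1, 3): (-3) + 4 + (-7) + 4 = -2
σ = (2, 4, 3, 1): (-3) + 4 + (-1) + 22 = 22
σ = (3, 1, 2, 4): 21 + 11 + 7 + 17 = 56
σ = (3, 1, 4, 2): 21 + 11 + 18 + (-1) = 49
σ = (3, 2, 1, 4): 21 + 26 + (-7) + 17 = 57
σ = (3, 2, 4, 1): 21 + 26 + 18 + 22 = 87
σ = (3, 4, 1, 2): 21 + 4 + (-7) + (-1) = 17
σ = (3, 4, 2, 1): 21 + 4 + 7 + 22 = 54
σ = (4, 1, 2, 3): 15 + 11 + 7 + 4 = 37
σ = (4, 1, 3, 2): 15 + 11 + (-1) + (-1) = 24
σ = (4, 2, 1, 3): 15 + 26 + (-7) + 4 = 38
σ = (4, 2, 3, 1): 15 + 26 + (-1) + 22 = 62
σ = (4, 3, 1, 2): 15 + (-3) + (-7) + (-1) = 4
σ = (4, 3, 2, 1): 15 + (-3) + 7 + 22 = 41
Optimal value attained by: σ = (1, 4, 3, 2).
Answer: det⊕(A) = -4; verdict: NONSINGULAR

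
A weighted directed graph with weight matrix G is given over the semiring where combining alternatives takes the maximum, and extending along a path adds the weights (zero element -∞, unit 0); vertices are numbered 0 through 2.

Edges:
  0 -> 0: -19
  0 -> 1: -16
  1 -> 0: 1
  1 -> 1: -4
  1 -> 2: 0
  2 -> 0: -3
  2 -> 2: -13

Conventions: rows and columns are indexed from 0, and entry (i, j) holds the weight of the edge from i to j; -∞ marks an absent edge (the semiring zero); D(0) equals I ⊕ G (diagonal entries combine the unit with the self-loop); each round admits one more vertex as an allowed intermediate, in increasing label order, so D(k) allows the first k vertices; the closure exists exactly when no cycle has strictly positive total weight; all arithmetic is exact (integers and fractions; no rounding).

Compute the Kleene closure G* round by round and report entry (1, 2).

D(0):
  [0, -16, -∞]
  [1, 0, 0]
  [-3, -∞, 0]
D(1):
  [0, -16, -∞]
  [1, 0, 0]
  [-3, -19, 0]
D(2):
  [0, -16, -16]
  [1, 0, 0]
  [-3, -19, 0]
D(3):
  [0, -16, -16]
  [1, 0, 0]
  [-3, -19, 0]
Answer: G*[1][2] = 0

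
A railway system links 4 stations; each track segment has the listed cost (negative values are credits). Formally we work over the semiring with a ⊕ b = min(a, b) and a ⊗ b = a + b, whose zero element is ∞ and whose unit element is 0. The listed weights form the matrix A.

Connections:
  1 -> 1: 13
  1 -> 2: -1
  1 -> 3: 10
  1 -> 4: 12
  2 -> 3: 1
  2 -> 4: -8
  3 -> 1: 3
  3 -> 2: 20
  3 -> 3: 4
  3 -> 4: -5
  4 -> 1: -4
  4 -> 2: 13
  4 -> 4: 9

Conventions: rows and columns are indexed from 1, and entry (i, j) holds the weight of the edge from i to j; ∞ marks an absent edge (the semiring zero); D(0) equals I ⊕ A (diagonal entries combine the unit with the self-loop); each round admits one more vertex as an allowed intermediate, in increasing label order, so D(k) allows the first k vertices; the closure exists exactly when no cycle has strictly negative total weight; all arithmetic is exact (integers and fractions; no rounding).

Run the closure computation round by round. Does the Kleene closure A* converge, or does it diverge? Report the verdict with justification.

D(0):
  [0, -1, 10, 12]
  [∞, 0, 1, -8]
  [3, 20, 0, -5]
  [-4, 13, ∞, 0]
D(1):
  [0, -1, 10, 12]
  [∞, 0, 1, -8]
  [3, 2, 0, -5]
  [-4, -5, 6, 0]
Detection: at round 2, diagonal entry (4, 4) turns strictly negative.
Key observation: the cycle 4->1->2->4 has total weight (-4) + (-1) + (-8), which is strictly negative.
Answer: DIVERGES — negative cycle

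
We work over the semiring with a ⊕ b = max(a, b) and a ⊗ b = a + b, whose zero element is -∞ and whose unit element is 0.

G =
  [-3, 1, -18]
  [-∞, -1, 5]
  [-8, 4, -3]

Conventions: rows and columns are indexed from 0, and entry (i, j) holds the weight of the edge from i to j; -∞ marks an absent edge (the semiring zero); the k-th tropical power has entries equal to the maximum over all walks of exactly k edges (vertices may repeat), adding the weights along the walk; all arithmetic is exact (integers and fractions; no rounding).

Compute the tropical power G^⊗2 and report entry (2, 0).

G^⊗2:
  [-6, 0, 6]
  [-3, 9, 4]
  [-11, 3, 9]
Key observation: the optimum is the walk 2->0->0, with weight (-8) + (-3) = -11.
Optimal value attained by: walk 2->0->0.
Answer: (G^⊗2)[2][0] = -11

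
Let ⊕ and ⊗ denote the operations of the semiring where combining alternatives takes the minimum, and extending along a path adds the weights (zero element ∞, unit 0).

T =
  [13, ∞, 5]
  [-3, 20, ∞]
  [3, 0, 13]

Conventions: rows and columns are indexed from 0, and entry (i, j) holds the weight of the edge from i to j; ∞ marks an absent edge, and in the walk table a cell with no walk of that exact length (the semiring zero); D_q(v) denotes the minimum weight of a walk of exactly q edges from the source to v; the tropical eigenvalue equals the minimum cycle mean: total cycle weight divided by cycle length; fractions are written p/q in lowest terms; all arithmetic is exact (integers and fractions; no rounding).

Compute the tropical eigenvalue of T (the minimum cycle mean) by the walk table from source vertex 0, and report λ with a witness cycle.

q=0: [0, ∞, ∞]
q=1: [13, ∞, 5]
q=2: [8, 5, 18]
q=3: [2, 18, 13]
Optimal cycle mean attained by: cycle 0->2->1->0, total 5 + 0 + (-3), length 3.
Answer: λ = 2/3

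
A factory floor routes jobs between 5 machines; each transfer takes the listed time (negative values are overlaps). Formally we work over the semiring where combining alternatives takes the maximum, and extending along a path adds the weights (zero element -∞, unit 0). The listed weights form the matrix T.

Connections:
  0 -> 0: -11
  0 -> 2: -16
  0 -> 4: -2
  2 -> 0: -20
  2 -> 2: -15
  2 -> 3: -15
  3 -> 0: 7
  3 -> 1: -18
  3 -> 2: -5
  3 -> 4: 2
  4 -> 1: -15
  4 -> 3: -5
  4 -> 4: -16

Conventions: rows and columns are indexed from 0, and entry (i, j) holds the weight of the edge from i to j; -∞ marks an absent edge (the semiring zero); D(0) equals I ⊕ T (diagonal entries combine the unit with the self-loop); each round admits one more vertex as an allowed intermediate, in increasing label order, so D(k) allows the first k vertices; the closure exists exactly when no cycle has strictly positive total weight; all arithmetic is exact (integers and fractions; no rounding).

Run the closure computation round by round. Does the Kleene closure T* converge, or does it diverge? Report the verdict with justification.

D(0):
  [0, -∞, -16, -∞, -2]
  [-∞, 0, -∞, -∞, -∞]
  [-20, -∞, 0, -15, -∞]
  [7, -18, -5, 0, 2]
  [-∞, -15, -∞, -5, 0]
D(1):
  [0, -∞, -16, -∞, -2]
  [-∞, 0, -∞, -∞, -∞]
  [-20, -∞, 0, -15, -22]
  [7, -18, -5, 0, 5]
  [-∞, -15, -∞, -5, 0]
D(2):
  [0, -∞, -16, -∞, -2]
  [-∞, 0, -∞, -∞, -∞]
  [-20, -∞, 0, -15, -22]
  [7, -18, -5, 0, 5]
  [-∞, -15, -∞, -5, 0]
D(3):
  [0, -∞, -16, -31, -2]
  [-∞, 0, -∞, -∞, -∞]
  [-20, -∞, 0, -15, -22]
  [7, -18, -5, 0, 5]
  [-∞, -15, -∞, -5, 0]
D(4):
  [0, -49, -16, -31, -2]
  [-∞, 0, -∞, -∞, -∞]
  [-8, -33, 0, -15, -10]
  [7, -18, -5, 0, 5]
  [2, -15, -10, -5, 0]
D(5):
  [0, -17, -12, -7, -2]
  [-∞, 0, -∞, -∞, -∞]
  [-8, -25, 0, -15, -10]
  [7, -10, -5, 0, 5]
  [2, -15, -10, -5, 0]
Key observation: every diagonal entry stays at the unit through all rounds, so no improving cycle exists.
Answer: CONVERGES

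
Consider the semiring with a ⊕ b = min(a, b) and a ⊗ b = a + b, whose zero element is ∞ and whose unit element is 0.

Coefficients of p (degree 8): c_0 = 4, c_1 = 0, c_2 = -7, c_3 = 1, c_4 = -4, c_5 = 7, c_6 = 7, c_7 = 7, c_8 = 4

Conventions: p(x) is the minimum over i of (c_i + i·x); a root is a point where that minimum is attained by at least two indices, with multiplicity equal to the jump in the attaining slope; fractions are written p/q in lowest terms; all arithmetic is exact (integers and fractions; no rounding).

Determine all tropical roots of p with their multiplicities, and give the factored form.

hull edge (i=0, c=4) to (i=2, c=-7): slope -11/2, span 2
hull edge (i=2, c=-7) to (i=4, c=-4): slope 3/2, span 2
hull edge (i=4, c=-4) to (i=8, c=4): slope 2, span 4
Factored form: p(x) = 4 ⊗ (x ⊕ (-2)) ⊗ (x ⊕ (-2)) ⊗ (x ⊕ (-2)) ⊗ (x ⊕ (-2)) ⊗ (x ⊕ (-3/2)) ⊗ (x ⊕ (-3/2)) ⊗ (x ⊕ 11/2) ⊗ (x ⊕ 11/2)
Answer: roots = -2 (mult 4), -3/2 (mult 2), 11/2 (mult 2)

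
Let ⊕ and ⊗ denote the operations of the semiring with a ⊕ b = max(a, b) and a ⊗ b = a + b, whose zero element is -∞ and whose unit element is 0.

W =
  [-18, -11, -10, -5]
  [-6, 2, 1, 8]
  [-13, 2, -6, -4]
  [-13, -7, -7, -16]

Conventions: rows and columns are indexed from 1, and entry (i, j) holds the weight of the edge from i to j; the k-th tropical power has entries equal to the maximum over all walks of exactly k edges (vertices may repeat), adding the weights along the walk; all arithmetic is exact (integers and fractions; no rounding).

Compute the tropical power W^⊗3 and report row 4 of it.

W^⊗2:
  [-17, -8, -10, -3]
  [-4, 4, 3, 10]
  [-4, 4, 3, 10]
  [-13, -5, -6, 1]
W^⊗3:
  [-14, -6, -7, 0]
  [-2, 6, 5, 12]
  [-2, 6, 5, 12]
  [-11, -3, -4, 3]
Answer: row 4 of W^⊗3 = [-11, -3, -4, 3]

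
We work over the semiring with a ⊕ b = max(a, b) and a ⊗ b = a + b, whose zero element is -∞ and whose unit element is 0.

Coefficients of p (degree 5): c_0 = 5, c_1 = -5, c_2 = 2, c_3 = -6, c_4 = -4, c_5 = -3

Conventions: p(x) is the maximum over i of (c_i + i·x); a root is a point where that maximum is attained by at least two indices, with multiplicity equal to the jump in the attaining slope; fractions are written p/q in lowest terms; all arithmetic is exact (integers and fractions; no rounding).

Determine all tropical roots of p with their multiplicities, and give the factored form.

hull edge (i=0, c=5) to (i=2, c=2): slope -3/2, span 2
hull edge (i=2, c=2) to (i=5, c=-3): slope -5/3, span 3
Factored form: p(x) = -3 ⊗ (x ⊕ 3/2) ⊗ (x ⊕ 3/2) ⊗ (x ⊕ 5/3) ⊗ (x ⊕ 5/3) ⊗ (x ⊕ 5/3)
Answer: roots = 3/2 (mult 2), 5/3 (mult 3)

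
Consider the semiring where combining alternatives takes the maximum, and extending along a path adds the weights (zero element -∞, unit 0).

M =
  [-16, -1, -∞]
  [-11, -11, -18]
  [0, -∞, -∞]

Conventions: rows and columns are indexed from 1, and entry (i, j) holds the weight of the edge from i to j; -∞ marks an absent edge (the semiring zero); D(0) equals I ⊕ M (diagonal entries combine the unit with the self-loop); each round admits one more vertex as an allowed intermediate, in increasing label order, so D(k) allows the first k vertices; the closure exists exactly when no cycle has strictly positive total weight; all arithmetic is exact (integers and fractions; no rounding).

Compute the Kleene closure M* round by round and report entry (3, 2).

D(0):
  [0, -1, -∞]
  [-11, 0, -18]
  [0, -∞, 0]
D(1):
  [0, -1, -∞]
  [-11, 0, -18]
  [0, -1, 0]
D(2):
  [0, -1, -19]
  [-11, 0, -18]
  [0, -1, 0]
D(3):
  [0, -1, -19]
  [-11, 0, -18]
  [0, -1, 0]
Answer: M*[3][2] = -1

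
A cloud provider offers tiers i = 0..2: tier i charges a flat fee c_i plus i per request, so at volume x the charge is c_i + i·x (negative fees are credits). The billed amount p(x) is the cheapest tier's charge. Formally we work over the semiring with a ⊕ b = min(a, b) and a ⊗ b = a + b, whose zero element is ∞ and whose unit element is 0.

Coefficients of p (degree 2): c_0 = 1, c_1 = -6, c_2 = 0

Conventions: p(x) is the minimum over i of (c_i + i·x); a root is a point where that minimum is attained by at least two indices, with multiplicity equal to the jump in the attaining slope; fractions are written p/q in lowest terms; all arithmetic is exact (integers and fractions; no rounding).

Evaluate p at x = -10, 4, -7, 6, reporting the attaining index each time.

p(-10) = min(1+0·(-10)=1, -6+1·(-10)=-16, 0+2·(-10)=-20) = -20 (attained by i=2)
p(4) = min(1+0·4=1, -6+1·4=-2, 0+2·4=8) = -2 (attained by i=1)
p(-7) = min(1+0·(-7)=1, -6+1·(-7)=-13, 0+2·(-7)=-14) = -14 (attained by i=2)
p(6) = min(1+0·6=1, -6+1·6=0, 0+2·6=12) = 0 (attained by i=1)
Answer: p(-10) = -20; p(4) = -2; p(-7) = -14; p(6) = 0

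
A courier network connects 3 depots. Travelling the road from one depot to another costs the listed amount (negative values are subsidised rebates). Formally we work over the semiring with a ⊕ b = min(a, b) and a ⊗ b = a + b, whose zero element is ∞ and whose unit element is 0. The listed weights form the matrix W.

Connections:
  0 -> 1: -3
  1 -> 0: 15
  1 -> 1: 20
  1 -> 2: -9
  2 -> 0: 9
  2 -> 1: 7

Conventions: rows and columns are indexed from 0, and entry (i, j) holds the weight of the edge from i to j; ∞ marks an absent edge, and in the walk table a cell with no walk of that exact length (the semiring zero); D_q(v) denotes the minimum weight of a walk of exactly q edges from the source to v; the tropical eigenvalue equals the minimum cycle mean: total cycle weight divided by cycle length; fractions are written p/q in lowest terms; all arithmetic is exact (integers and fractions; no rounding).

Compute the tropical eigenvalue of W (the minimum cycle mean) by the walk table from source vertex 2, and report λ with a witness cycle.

q=0: [∞, ∞, 0]
q=1: [9, 7, ∞]
q=2: [22, 6, -2]
q=3: [7, 5, -3]
Optimal cycle mean attained by: cycle 0->1->2->0, total (-3) + (-9) + 9, length 3.
Answer: λ = -1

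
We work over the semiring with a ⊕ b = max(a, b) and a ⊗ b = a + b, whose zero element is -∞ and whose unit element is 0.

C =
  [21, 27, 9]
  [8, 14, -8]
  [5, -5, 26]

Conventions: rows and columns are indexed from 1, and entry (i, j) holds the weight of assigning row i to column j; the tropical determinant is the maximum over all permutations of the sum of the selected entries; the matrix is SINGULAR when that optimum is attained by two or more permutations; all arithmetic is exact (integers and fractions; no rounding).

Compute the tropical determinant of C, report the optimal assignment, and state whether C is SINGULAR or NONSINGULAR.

σ = (1, 2, 3): 21 + 14 + 26 = 61
σ = (1, 3, 2): 21 + (-8) + (-5) = 8
σ = (2, 1, 3): 27 + 8 + 26 = 61
σ = (2, 3, 1): 27 + (-8) + 5 = 24
σ = (3, 1, 2): 9 + 8 + (-5) = 12
σ = (3, 2, 1): 9 + 14 + 5 = 28
Optimal value attained by: σ = (1, 2, 3).
Answer: det⊕(C) = 61; verdict: SINGULAR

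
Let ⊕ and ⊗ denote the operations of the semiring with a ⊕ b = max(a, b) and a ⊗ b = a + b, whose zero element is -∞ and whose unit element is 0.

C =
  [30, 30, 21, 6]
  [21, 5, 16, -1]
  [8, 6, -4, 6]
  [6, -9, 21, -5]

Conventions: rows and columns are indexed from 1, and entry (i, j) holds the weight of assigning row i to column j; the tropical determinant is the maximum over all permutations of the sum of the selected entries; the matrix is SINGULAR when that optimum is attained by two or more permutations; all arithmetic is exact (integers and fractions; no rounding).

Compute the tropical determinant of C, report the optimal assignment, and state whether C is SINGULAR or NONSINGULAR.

σ = (1, 2, 3, 4): 30 + 5 + (-4) + (-5) = 26
σ = (1, 2, 4, 3): 30 + 5 + 6 + 21 = 62
σ = (1, 3, 2, 4): 30 + 16 + 6 + (-5) = 47
σ = (1, 3, 4, 2): 30 + 16 + 6 + (-9) = 43
σ = (1, 4, 2, 3): 30 + (-1) + 6 + 21 = 56
σ = (1, 4, 3, 2): 30 + (-1) + (-4) + (-9) = 16
σ = (2, 1, 3, 4): 30 + 21 + (-4) + (-5) = 42
σ = (2, 1, 4, 3): 30 + 21 + 6 + 21 = 78
σ = (2, 3, 1, 4): 30 + 16 + 8 + (-5) = 49
σ = (2, 3, 4, 1): 30 + 16 + 6 + 6 = 58
σ = (2, 4, 1, 3): 30 + (-1) + 8 + 21 = 58
σ = (2, 4, 3, 1): 30 + (-1) + (-4) + 6 = 31
σ = (3, 1, 2, 4): 21 + 21 + 6 + (-5) = 43
σ = (3, 1, 4, 2): 21 + 21 + 6 + (-9) = 39
σ = (3, 2, 1, 4): 21 + 5 + 8 + (-5) = 29
σ = (3, 2, 4, 1): 21 + 5 + 6 + 6 = 38
σ = (3, 4, 1, 2): 21 + (-1) + 8 + (-9) = 19
σ = (3, 4, 2, 1): 21 + (-1) + 6 + 6 = 32
σ = (4, 1, 2, 3): 6 + 21 + 6 + 21 = 54
σ = (4, 1, 3, 2): 6 + 21 + (-4) + (-9) = 14
σ = (4, 2, 1, 3): 6 + 5 + 8 + 21 = 40
σ = (4, 2, 3, 1): 6 + 5 + (-4) + 6 = 13
σ = (4, 3, 1, 2): 6 + 16 + 8 + (-9) = 21
σ = (4, 3, 2, 1): 6 + 16 + 6 + 6 = 34
Optimal value attained by: σ = (2, 1, 4, 3).
Answer: det⊕(C) = 78; verdict: NONSINGULAR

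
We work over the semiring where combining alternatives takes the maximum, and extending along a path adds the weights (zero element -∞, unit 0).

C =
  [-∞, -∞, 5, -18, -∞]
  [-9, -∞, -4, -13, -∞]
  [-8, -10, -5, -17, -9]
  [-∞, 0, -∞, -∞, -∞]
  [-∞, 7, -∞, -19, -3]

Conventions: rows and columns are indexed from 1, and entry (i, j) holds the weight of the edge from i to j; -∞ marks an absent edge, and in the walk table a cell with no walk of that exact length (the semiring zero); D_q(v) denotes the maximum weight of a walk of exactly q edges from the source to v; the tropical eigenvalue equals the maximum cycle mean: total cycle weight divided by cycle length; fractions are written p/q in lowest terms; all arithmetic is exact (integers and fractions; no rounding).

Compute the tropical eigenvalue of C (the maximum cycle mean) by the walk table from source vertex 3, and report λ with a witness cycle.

q=0: [-∞, -∞, 0, -∞, -∞]
q=1: [-8, -10, -5, -17, -9]
q=2: [-13, -2, -3, -22, -12]
q=3: [-11, -5, -6, -15, -12]
q=4: [-14, -5, -6, -18, -15]
q=5: [-14, -8, -9, -18, -15]
Optimal cycle mean attained by: cycle 1->3->1, total 5 + (-8), length 2.
Answer: λ = -3/2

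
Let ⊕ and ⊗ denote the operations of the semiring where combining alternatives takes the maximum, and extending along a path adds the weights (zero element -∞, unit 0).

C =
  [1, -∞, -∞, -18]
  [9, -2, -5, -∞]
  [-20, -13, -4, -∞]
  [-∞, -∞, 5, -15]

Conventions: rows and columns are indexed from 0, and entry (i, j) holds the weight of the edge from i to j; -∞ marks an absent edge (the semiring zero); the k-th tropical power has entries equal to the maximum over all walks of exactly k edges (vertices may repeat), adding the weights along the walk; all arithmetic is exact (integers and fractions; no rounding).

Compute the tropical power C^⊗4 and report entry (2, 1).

C^⊗2:
  [2, -∞, -13, -17]
  [10, -4, -7, -9]
  [-4, -15, -8, -38]
  [-15, -8, 1, -30]
C^⊗3:
  [3, -26, -12, -16]
  [11, -6, -4, -8]
  [-3, -17, -12, -22]
  [1, -10, -3, -33]
C^⊗4:
  [4, -25, -11, -15]
  [12, -8, -3, -7]
  [-2, -19, -16, -21]
  [2, -12, -7, -17]
Key observation: the optimum is the walk 2->1->1->1->1, with weight (-13) + (-2) + (-2) + (-2) = -19.
Optimal value attained by: walk 2->1->1->1->1.
Answer: (C^⊗4)[2][1] = -19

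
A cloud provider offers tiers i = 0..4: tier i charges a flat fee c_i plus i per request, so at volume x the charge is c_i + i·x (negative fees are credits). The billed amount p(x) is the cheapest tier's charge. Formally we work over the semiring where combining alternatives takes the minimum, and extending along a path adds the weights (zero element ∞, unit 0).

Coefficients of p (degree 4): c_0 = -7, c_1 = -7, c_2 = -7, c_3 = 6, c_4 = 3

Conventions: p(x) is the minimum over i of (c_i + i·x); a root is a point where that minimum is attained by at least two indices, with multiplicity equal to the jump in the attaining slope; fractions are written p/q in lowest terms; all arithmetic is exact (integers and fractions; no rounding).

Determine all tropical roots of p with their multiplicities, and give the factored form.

hull edge (i=0, c=-7) to (i=2, c=-7): slope 0, span 2
hull edge (i=2, c=-7) to (i=4, c=3): slope 5, span 2
Factored form: p(x) = 3 ⊗ (x ⊕ (-5)) ⊗ (x ⊕ (-5)) ⊗ (x ⊕ 0) ⊗ (x ⊕ 0)
Answer: roots = -5 (mult 2), 0 (mult 2)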